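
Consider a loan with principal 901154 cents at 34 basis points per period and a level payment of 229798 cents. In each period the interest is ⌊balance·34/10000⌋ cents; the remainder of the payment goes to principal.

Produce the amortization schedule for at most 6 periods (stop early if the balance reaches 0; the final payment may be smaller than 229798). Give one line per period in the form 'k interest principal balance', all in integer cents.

1. interest=⌊901154·34/10000⌋=3063; principal=229798-3063=226735; balance=901154-226735=674419
2. interest=⌊674419·34/10000⌋=2293; principal=229798-2293=227505; balance=674419-227505=446914
3. interest=⌊446914·34/10000⌋=1519; principal=229798-1519=228279; balance=446914-228279=218635
4. interest=⌊218635·34/10000⌋=743; principal=min(229798-743,218635)=218635; balance=218635-218635=0

1 3063 226735 674419
2 2293 227505 446914
3 1519 228279 218635
4 743 218635 0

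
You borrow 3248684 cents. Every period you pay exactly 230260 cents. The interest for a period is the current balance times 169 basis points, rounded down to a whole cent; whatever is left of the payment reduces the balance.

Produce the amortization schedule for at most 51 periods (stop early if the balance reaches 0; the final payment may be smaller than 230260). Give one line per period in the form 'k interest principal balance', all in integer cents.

1 54902 175358 3073326
2 51939 178321 2895005
3 48925 181335 2713670
4 45861 184399 2529271
5 42744 187516 2341755
6 39575 190685 2151070
7 36353 193907 1957163
8 33076 197184 1759979
9 29743 200517 1559462
10 26354 203906 1355556
11 22908 207352 1148204
12 19404 210856 937348
13 15841 214419 722929
14 12217 218043 504886
15 8532 221728 283158
16 4785 225475 57683
17 974 57683 0

1. interest=⌊3248684·169/10000⌋=54902; principal=230260-54902=175358; balance=3248684-175358=3073326
2. interest=⌊3073326·169/10000⌋=51939; principal=230260-51939=178321; balance=3073326-178321=2895005
3. interest=⌊2895005·169/10000⌋=48925; principal=230260-48925=181335; balance=2895005-181335=2713670
4. interest=⌊2713670·169/10000⌋=45861; principal=230260-45861=184399; balance=2713670-184399=2529271
5. interest=⌊2529271·169/10000⌋=42744; principal=230260-42744=187516; balance=2529271-187516=2341755
6. interest=⌊2341755·169/10000⌋=39575; principal=230260-39575=190685; balance=2341755-190685=2151070
7. interest=⌊2151070·169/10000⌋=36353; principal=230260-36353=193907; balance=2151070-193907=1957163
8. interest=⌊1957163·169/10000⌋=33076; principal=230260-33076=197184; balance=1957163-197184=1759979
9. interest=⌊1759979·169/10000⌋=29743; principal=230260-29743=200517; balance=1759979-200517=1559462
10. interest=⌊1559462·169/10000⌋=26354; principal=230260-26354=203906; balance=1559462-203906=1355556
11. interest=⌊1355556·169/10000⌋=22908; principal=230260-22908=207352; balance=1355556-207352=1148204
12. interest=⌊1148204·169/10000⌋=19404; principal=230260-19404=210856; balance=1148204-210856=937348
13. interest=⌊937348·169/10000⌋=15841; principal=230260-15841=214419; balance=937348-214419=722929
14. interest=⌊722929·169/10000⌋=12217; principal=230260-12217=218043; balance=722929-218043=504886
15. interest=⌊504886·169/10000⌋=8532; principal=230260-8532=221728; balance=504886-221728=283158
16. interest=⌊283158·169/10000⌋=4785; principal=230260-4785=225475; balance=283158-225475=57683
17. interest=⌊57683·169/10000⌋=974; principal=min(230260-974,57683)=57683; balance=57683-57683=0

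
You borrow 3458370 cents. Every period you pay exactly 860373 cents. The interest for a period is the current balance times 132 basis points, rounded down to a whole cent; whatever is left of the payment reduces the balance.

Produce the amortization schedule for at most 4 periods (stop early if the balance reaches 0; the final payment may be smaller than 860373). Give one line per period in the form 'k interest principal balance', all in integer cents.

1 45650 814723 2643647
2 34896 825477 1818170
3 23999 836374 981796
4 12959 847414 134382

1. interest=⌊3458370·132/10000⌋=45650; principal=860373-45650=814723; balance=3458370-814723=2643647
2. interest=⌊2643647·132/10000⌋=34896; principal=860373-34896=825477; balance=2643647-825477=1818170
3. interest=⌊1818170·132/10000⌋=23999; principal=860373-23999=836374; balance=1818170-836374=981796
4. interest=⌊981796·132/10000⌋=12959; principal=860373-12959=847414; balance=981796-847414=134382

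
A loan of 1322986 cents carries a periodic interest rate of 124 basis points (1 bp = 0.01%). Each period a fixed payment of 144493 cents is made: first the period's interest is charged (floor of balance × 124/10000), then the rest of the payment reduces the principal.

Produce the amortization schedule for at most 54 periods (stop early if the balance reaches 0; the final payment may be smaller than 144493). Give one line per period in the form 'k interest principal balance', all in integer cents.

1 16405 128088 1194898
2 14816 129677 1065221
3 13208 131285 933936
4 11580 132913 801023
5 9932 134561 666462
6 8264 136229 530233
7 6574 137919 392314
8 4864 139629 252685
9 3133 141360 111325
10 1380 111325 0

1. interest=⌊1322986·124/10000⌋=16405; principal=144493-16405=128088; balance=1322986-128088=1194898
2. interest=⌊1194898·124/10000⌋=14816; principal=144493-14816=129677; balance=1194898-129677=1065221
3. interest=⌊1065221·124/10000⌋=13208; principal=144493-13208=131285; balance=1065221-131285=933936
4. interest=⌊933936·124/10000⌋=11580; principal=144493-11580=132913; balance=933936-132913=801023
5. interest=⌊801023·124/10000⌋=9932; principal=144493-9932=134561; balance=801023-134561=666462
6. interest=⌊666462·124/10000⌋=8264; principal=144493-8264=136229; balance=666462-136229=530233
7. interest=⌊530233·124/10000⌋=6574; principal=144493-6574=137919; balance=530233-137919=392314
8. interest=⌊392314·124/10000⌋=4864; principal=144493-4864=139629; balance=392314-139629=252685
9. interest=⌊252685·124/10000⌋=3133; principal=144493-3133=141360; balance=252685-141360=111325
10. interest=⌊111325·124/10000⌋=1380; principal=min(144493-1380,111325)=111325; balance=111325-111325=0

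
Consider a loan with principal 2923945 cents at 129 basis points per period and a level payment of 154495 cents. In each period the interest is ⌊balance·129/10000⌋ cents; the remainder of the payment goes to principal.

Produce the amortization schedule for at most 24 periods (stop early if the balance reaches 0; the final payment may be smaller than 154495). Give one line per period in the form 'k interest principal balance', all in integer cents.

1. interest=⌊2923945·129/10000⌋=37718; principal=154495-37718=116777; balance=2923945-116777=2807168
2. interest=⌊2807168·129/10000⌋=36212; principal=154495-36212=118283; balance=2807168-118283=2688885
3. interest=⌊2688885·129/10000⌋=34686; principal=154495-34686=119809; balance=2688885-119809=2569076
4. interest=⌊2569076·129/10000⌋=33141; principal=154495-33141=121354; balance=2569076-121354=2447722
5. interest=⌊2447722·129/10000⌋=31575; principal=154495-31575=122920; balance=2447722-122920=2324802
6. interest=⌊2324802·129/10000⌋=29989; principal=154495-29989=124506; balance=2324802-124506=2200296
7. interest=⌊2200296·129/10000⌋=28383; principal=154495-28383=126112; balance=2200296-126112=2074184
8. interest=⌊2074184·129/10000⌋=26756; principal=154495-26756=127739; balance=2074184-127739=1946445
9. interest=⌊1946445·129/10000⌋=25109; principal=154495-25109=129386; balance=1946445-129386=1817059
10. interest=⌊1817059·129/10000⌋=23440; principal=154495-23440=131055; balance=1817059-131055=1686004
11. interest=⌊1686004·129/10000⌋=21749; principal=154495-21749=132746; balance=1686004-132746=1553258
12. interest=⌊1553258·129/10000⌋=20037; principal=154495-20037=134458; balance=1553258-134458=1418800
13. interest=⌊1418800·129/10000⌋=18302; principal=154495-18302=136193; balance=1418800-136193=1282607
14. interest=⌊1282607·129/10000⌋=16545; principal=154495-16545=137950; balance=1282607-137950=1144657
15. interest=⌊1144657·129/10000⌋=14766; principal=154495-14766=139729; balance=1144657-139729=1004928
16. interest=⌊1004928·129/10000⌋=12963; principal=154495-12963=141532; balance=1004928-141532=863396
17. interest=⌊863396·129/10000⌋=11137; principal=154495-11137=143358; balance=863396-143358=720038
18. interest=⌊720038·129/10000⌋=9288; principal=154495-9288=145207; balance=720038-145207=574831
19. interest=⌊574831·129/10000⌋=7415; principal=154495-7415=147080; balance=574831-147080=427751
20. interest=⌊427751·129/10000⌋=5517; principal=154495-5517=148978; balance=427751-148978=278773
21. interest=⌊278773·129/10000⌋=3596; principal=154495-3596=150899; balance=278773-150899=127874
22. interest=⌊127874·129/10000⌋=1649; principal=min(154495-1649,127874)=127874; balance=127874-127874=0

1 37718 116777 2807168
2 36212 118283 2688885
3 34686 119809 2569076
4 33141 121354 2447722
5 31575 122920 2324802
6 29989 124506 2200296
7 28383 126112 2074184
8 26756 127739 1946445
9 25109 129386 1817059
10 23440 131055 1686004
11 21749 132746 1553258
12 20037 134458 1418800
13 18302 136193 1282607
14 16545 137950 1144657
15 14766 139729 1004928
16 12963 141532 863396
17 11137 143358 720038
18 9288 145207 574831
19 7415 147080 427751
20 5517 148978 278773
21 3596 150899 127874
22 1649 127874 0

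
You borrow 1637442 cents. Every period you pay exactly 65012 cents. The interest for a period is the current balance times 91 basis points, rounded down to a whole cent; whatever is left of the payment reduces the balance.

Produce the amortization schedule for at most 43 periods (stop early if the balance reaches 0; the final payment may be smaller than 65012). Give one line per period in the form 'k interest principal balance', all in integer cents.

1. interest=⌊1637442·91/10000⌋=14900; principal=65012-14900=50112; balance=1637442-50112=1587330
2. interest=⌊1587330·91/10000⌋=14444; principal=65012-14444=50568; balance=1587330-50568=1536762
3. interest=⌊1536762·91/10000⌋=13984; principal=65012-13984=51028; balance=1536762-51028=1485734
4. interest=⌊1485734·91/10000⌋=13520; principal=65012-13520=51492; balance=1485734-51492=1434242
5. interest=⌊1434242·91/10000⌋=13051; principal=65012-13051=51961; balance=1434242-51961=1382281
6. interest=⌊1382281·91/10000⌋=12578; principal=65012-12578=52434; balance=1382281-52434=1329847
7. interest=⌊1329847·91/10000⌋=12101; principal=65012-12101=52911; balance=1329847-52911=1276936
8. interest=⌊1276936·91/10000⌋=11620; principal=65012-11620=53392; balance=1276936-53392=1223544
9. interest=⌊1223544·91/10000⌋=11134; principal=65012-11134=53878; balance=1223544-53878=1169666
10. interest=⌊1169666·91/10000⌋=10643; principal=65012-10643=54369; balance=1169666-54369=1115297
11. interest=⌊1115297·91/10000⌋=10149; principal=65012-10149=54863; balance=1115297-54863=1060434
12. interest=⌊1060434·91/10000⌋=9649; principal=65012-9649=55363; balance=1060434-55363=1005071
13. interest=⌊1005071·91/10000⌋=9146; principal=65012-9146=55866; balance=1005071-55866=949205
14. interest=⌊949205·91/10000⌋=8637; principal=65012-8637=56375; balance=949205-56375=892830
15. interest=⌊892830·91/10000⌋=8124; principal=65012-8124=56888; balance=892830-56888=835942
16. interest=⌊835942·91/10000⌋=7607; principal=65012-7607=57405; balance=835942-57405=778537
17. interest=⌊778537·91/10000⌋=7084; principal=65012-7084=57928; balance=778537-57928=720609
18. interest=⌊720609·91/10000⌋=6557; principal=65012-6557=58455; balance=720609-58455=662154
19. interest=⌊662154·91/10000⌋=6025; principal=65012-6025=58987; balance=662154-58987=603167
20. interest=⌊603167·91/10000⌋=5488; principal=65012-5488=59524; balance=603167-59524=543643
21. interest=⌊543643·91/10000⌋=4947; principal=65012-4947=60065; balance=543643-60065=483578
22. interest=⌊483578·91/10000⌋=4400; principal=65012-4400=60612; balance=483578-60612=422966
23. interest=⌊422966·91/10000⌋=3848; principal=65012-3848=61164; balance=422966-61164=361802
24. interest=⌊361802·91/10000⌋=3292; principal=65012-3292=61720; balance=361802-61720=300082
25. interest=⌊300082·91/10000⌋=2730; principal=65012-2730=62282; balance=300082-62282=237800
26. interest=⌊237800·91/10000⌋=2163; principal=65012-2163=62849; balance=237800-62849=174951
27. interest=⌊174951·91/10000⌋=1592; principal=65012-1592=63420; balance=174951-63420=111531
28. interest=⌊111531·91/10000⌋=1014; principal=65012-1014=63998; balance=111531-63998=47533
29. interest=⌊47533·91/10000⌋=432; principal=min(65012-432,47533)=47533; balance=47533-47533=0

1 14900 50112 1587330
2 14444 50568 1536762
3 13984 51028 1485734
4 13520 51492 1434242
5 13051 51961 1382281
6 12578 52434 1329847
7 12101 52911 1276936
8 11620 53392 1223544
9 11134 53878 1169666
10 10643 54369 1115297
11 10149 54863 1060434
12 9649 55363 1005071
13 9146 55866 949205
14 8637 56375 892830
15 8124 56888 835942
16 7607 57405 778537
17 7084 57928 720609
18 6557 58455 662154
19 6025 58987 603167
20 5488 59524 543643
21 4947 60065 483578
22 4400 60612 422966
23 3848 61164 361802
24 3292 61720 300082
25 2730 62282 237800
26 2163 62849 174951
27 1592 63420 111531
28 1014 63998 47533
29 432 47533 0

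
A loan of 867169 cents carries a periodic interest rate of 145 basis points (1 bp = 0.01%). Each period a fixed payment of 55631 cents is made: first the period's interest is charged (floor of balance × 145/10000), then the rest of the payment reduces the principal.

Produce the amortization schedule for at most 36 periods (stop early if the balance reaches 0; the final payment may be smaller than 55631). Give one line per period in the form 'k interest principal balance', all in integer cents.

1. interest=⌊867169·145/10000⌋=12573; principal=55631-12573=43058; balance=867169-43058=824111
2. interest=⌊824111·145/10000⌋=11949; principal=55631-11949=43682; balance=824111-43682=780429
3. interest=⌊780429·145/10000⌋=11316; principal=55631-11316=44315; balance=780429-44315=736114
4. interest=⌊736114·145/10000⌋=10673; principal=55631-10673=44958; balance=736114-44958=691156
5. interest=⌊691156·145/10000⌋=10021; principal=55631-10021=45610; balance=691156-45610=645546
6. interest=⌊645546·145/10000⌋=9360; principal=55631-9360=46271; balance=645546-46271=599275
7. interest=⌊599275·145/10000⌋=8689; principal=55631-8689=46942; balance=599275-46942=552333
8. interest=⌊552333·145/10000⌋=8008; principal=55631-8008=47623; balance=552333-47623=504710
9. interest=⌊504710·145/10000⌋=7318; principal=55631-7318=48313; balance=504710-48313=456397
10. interest=⌊456397·145/10000⌋=6617; principal=55631-6617=49014; balance=456397-49014=407383
11. interest=⌊407383·145/10000⌋=5907; principal=55631-5907=49724; balance=407383-49724=357659
12. interest=⌊357659·145/10000⌋=5186; principal=55631-5186=50445; balance=357659-50445=307214
13. interest=⌊307214·145/10000⌋=4454; principal=55631-4454=51177; balance=307214-51177=256037
14. interest=⌊256037·145/10000⌋=3712; principal=55631-3712=51919; balance=256037-51919=204118
15. interest=⌊204118·145/10000⌋=2959; principal=55631-2959=52672; balance=204118-52672=151446
16. interest=⌊151446·145/10000⌋=2195; principal=55631-2195=53436; balance=151446-53436=98010
17. interest=⌊98010·145/10000⌋=1421; principal=55631-1421=54210; balance=98010-54210=43800
18. interest=⌊43800·145/10000⌋=635; principal=min(55631-635,43800)=43800; balance=43800-43800=0

1 12573 43058 824111
2 11949 43682 780429
3 11316 44315 736114
4 10673 44958 691156
5 10021 45610 645546
6 9360 46271 599275
7 8689 46942 552333
8 8008 47623 504710
9 7318 48313 456397
10 6617 49014 407383
11 5907 49724 357659
12 5186 50445 307214
13 4454 51177 256037
14 3712 51919 204118
15 2959 52672 151446
16 2195 53436 98010
17 1421 54210 43800
18 635 43800 0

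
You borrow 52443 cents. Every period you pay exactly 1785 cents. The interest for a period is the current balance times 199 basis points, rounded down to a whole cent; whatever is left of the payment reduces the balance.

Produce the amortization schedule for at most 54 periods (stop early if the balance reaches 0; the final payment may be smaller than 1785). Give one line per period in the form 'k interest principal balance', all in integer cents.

1 1043 742 51701
2 1028 757 50944
3 1013 772 50172
4 998 787 49385
5 982 803 48582
6 966 819 47763
7 950 835 46928
8 933 852 46076
9 916 869 45207
10 899 886 44321
11 881 904 43417
12 863 922 42495
13 845 940 41555
14 826 959 40596
15 807 978 39618
16 788 997 38621
17 768 1017 37604
18 748 1037 36567
19 727 1058 35509
20 706 1079 34430
21 685 1100 33330
22 663 1122 32208
23 640 1145 31063
24 618 1167 29896
25 594 1191 28705
26 571 1214 27491
27 547 1238 26253
28 522 1263 24990
29 497 1288 23702
30 471 1314 22388
31 445 1340 21048
32 418 1367 19681
33 391 1394 18287
34 363 1422 16865
35 335 1450 15415
36 306 1479 13936
37 277 1508 12428
38 247 1538 10890
39 216 1569 9321
40 185 1600 7721
41 153 1632 6089
42 121 1664 4425
43 88 1697 2728
44 54 1731 997
45 19 997 0

1. interest=⌊52443·199/10000⌋=1043; principal=1785-1043=742; balance=52443-742=51701
2. interest=⌊51701·199/10000⌋=1028; principal=1785-1028=757; balance=51701-757=50944
3. interest=⌊50944·199/10000⌋=1013; principal=1785-1013=772; balance=50944-772=50172
4. interest=⌊50172·199/10000⌋=998; principal=1785-998=787; balance=50172-787=49385
5. interest=⌊49385·199/10000⌋=982; principal=1785-982=803; balance=49385-803=48582
6. interest=⌊48582·199/10000⌋=966; principal=1785-966=819; balance=48582-819=47763
7. interest=⌊47763·199/10000⌋=950; principal=1785-950=835; balance=47763-835=46928
8. interest=⌊46928·199/10000⌋=933; principal=1785-933=852; balance=46928-852=46076
9. interest=⌊46076·199/10000⌋=916; principal=1785-916=869; balance=46076-869=45207
10. interest=⌊45207·199/10000⌋=899; principal=1785-899=886; balance=45207-886=44321
11. interest=⌊44321·199/10000⌋=881; principal=1785-881=904; balance=44321-904=43417
12. interest=⌊43417·199/10000⌋=863; principal=1785-863=922; balance=43417-922=42495
13. interest=⌊42495·199/10000⌋=845; principal=1785-845=940; balance=42495-940=41555
14. interest=⌊41555·199/10000⌋=826; principal=1785-826=959; balance=41555-959=40596
15. interest=⌊40596·199/10000⌋=807; principal=1785-807=978; balance=40596-978=39618
16. interest=⌊39618·199/10000⌋=788; principal=1785-788=997; balance=39618-997=38621
17. interest=⌊38621·199/10000⌋=768; principal=1785-768=1017; balance=38621-1017=37604
18. interest=⌊37604·199/10000⌋=748; principal=1785-748=1037; balance=37604-1037=36567
19. interest=⌊36567·199/10000⌋=727; principal=1785-727=1058; balance=36567-1058=35509
20. interest=⌊35509·199/10000⌋=706; principal=1785-706=1079; balance=35509-1079=34430
21. interest=⌊34430·199/10000⌋=685; principal=1785-685=1100; balance=34430-1100=33330
22. interest=⌊33330·199/10000⌋=663; principal=1785-663=1122; balance=33330-1122=32208
23. interest=⌊32208·199/10000⌋=640; principal=1785-640=1145; balance=32208-1145=31063
24. interest=⌊31063·199/10000⌋=618; principal=1785-618=1167; balance=31063-1167=29896
25. interest=⌊29896·199/10000⌋=594; principal=1785-594=1191; balance=29896-1191=28705
26. interest=⌊28705·199/10000⌋=571; principal=1785-571=1214; balance=28705-1214=27491
27. interest=⌊27491·199/10000⌋=547; principal=1785-547=1238; balance=27491-1238=26253
28. interest=⌊26253·199/10000⌋=522; principal=1785-522=1263; balance=26253-1263=24990
29. interest=⌊24990·199/10000⌋=497; principal=1785-497=1288; balance=24990-1288=23702
30. interest=⌊23702·199/10000⌋=471; principal=1785-471=1314; balance=23702-1314=22388
31. interest=⌊22388·199/10000⌋=445; principal=1785-445=1340; balance=22388-1340=21048
32. interest=⌊21048·199/10000⌋=418; principal=1785-418=1367; balance=21048-1367=19681
33. interest=⌊19681·199/10000⌋=391; principal=1785-391=1394; balance=19681-1394=18287
34. interest=⌊18287·199/10000⌋=363; principal=1785-363=1422; balance=18287-1422=16865
35. interest=⌊16865·199/10000⌋=335; principal=1785-335=1450; balance=16865-1450=15415
36. interest=⌊15415·199/10000⌋=306; principal=1785-306=1479; balance=15415-1479=13936
37. interest=⌊13936·199/10000⌋=277; principal=1785-277=1508; balance=13936-1508=12428
38. interest=⌊12428·199/10000⌋=247; principal=1785-247=1538; balance=12428-1538=10890
39. interest=⌊10890·199/10000⌋=216; principal=1785-216=1569; balance=10890-1569=9321
40. interest=⌊9321·199/10000⌋=185; principal=1785-185=1600; balance=9321-1600=7721
41. interest=⌊7721·199/10000⌋=153; principal=1785-153=1632; balance=7721-1632=6089
42. interest=⌊6089·199/10000⌋=121; principal=1785-121=1664; balance=6089-1664=4425
43. interest=⌊4425·199/10000⌋=88; principal=1785-88=1697; balance=4425-1697=2728
44. interest=⌊2728·199/10000⌋=54; principal=1785-54=1731; balance=2728-1731=997
45. interest=⌊997·199/10000⌋=19; principal=min(1785-19,997)=997; balance=997-997=0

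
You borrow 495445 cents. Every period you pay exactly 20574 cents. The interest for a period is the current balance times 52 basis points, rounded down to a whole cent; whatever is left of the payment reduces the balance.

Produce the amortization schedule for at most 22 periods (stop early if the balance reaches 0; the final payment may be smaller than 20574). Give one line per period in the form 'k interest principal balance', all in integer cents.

1 2576 17998 477447
2 2482 18092 459355
3 2388 18186 441169
4 2294 18280 422889
5 2199 18375 404514
6 2103 18471 386043
7 2007 18567 367476
8 1910 18664 348812
9 1813 18761 330051
10 1716 18858 311193
11 1618 18956 292237
12 1519 19055 273182
13 1420 19154 254028
14 1320 19254 234774
15 1220 19354 215420
16 1120 19454 195966
17 1019 19555 176411
18 917 19657 156754
19 815 19759 136995
20 712 19862 117133
21 609 19965 97168
22 505 20069 77099

1. interest=⌊495445·52/10000⌋=2576; principal=20574-2576=17998; balance=495445-17998=477447
2. interest=⌊477447·52/10000⌋=2482; principal=20574-2482=18092; balance=477447-18092=459355
3. interest=⌊459355·52/10000⌋=2388; principal=20574-2388=18186; balance=459355-18186=441169
4. interest=⌊441169·52/10000⌋=2294; principal=20574-2294=18280; balance=441169-18280=422889
5. interest=⌊422889·52/10000⌋=2199; principal=20574-2199=18375; balance=422889-18375=404514
6. interest=⌊404514·52/10000⌋=2103; principal=20574-2103=18471; balance=404514-18471=386043
7. interest=⌊386043·52/10000⌋=2007; principal=20574-2007=18567; balance=386043-18567=367476
8. interest=⌊367476·52/10000⌋=1910; principal=20574-1910=18664; balance=367476-18664=348812
9. interest=⌊348812·52/10000⌋=1813; principal=20574-1813=18761; balance=348812-18761=330051
10. interest=⌊330051·52/10000⌋=1716; principal=20574-1716=18858; balance=330051-18858=311193
11. interest=⌊311193·52/10000⌋=1618; principal=20574-1618=18956; balance=311193-18956=292237
12. interest=⌊292237·52/10000⌋=1519; principal=20574-1519=19055; balance=292237-19055=273182
13. interest=⌊273182·52/10000⌋=1420; principal=20574-1420=19154; balance=273182-19154=254028
14. interest=⌊254028·52/10000⌋=1320; principal=20574-1320=19254; balance=254028-19254=234774
15. interest=⌊234774·52/10000⌋=1220; principal=20574-1220=19354; balance=234774-19354=215420
16. interest=⌊215420·52/10000⌋=1120; principal=20574-1120=19454; balance=215420-19454=195966
17. interest=⌊195966·52/10000⌋=1019; principal=20574-1019=19555; balance=195966-19555=176411
18. interest=⌊176411·52/10000⌋=917; principal=20574-917=19657; balance=176411-19657=156754
19. interest=⌊156754·52/10000⌋=815; principal=20574-815=19759; balance=156754-19759=136995
20. interest=⌊136995·52/10000⌋=712; principal=20574-712=19862; balance=136995-19862=117133
21. interest=⌊117133·52/10000⌋=609; principal=20574-609=19965; balance=117133-19965=97168
22. interest=⌊97168·52/10000⌋=505; principal=20574-505=20069; balance=97168-20069=77099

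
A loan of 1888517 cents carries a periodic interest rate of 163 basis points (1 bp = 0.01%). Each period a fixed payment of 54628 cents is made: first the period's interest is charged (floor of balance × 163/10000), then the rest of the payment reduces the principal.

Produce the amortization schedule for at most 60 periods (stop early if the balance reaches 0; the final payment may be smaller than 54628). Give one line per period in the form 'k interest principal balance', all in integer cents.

1 30782 23846 1864671
2 30394 24234 1840437
3 29999 24629 1815808
4 29597 25031 1790777
5 29189 25439 1765338
6 28775 25853 1739485
7 28353 26275 1713210
8 27925 26703 1686507
9 27490 27138 1659369
10 27047 27581 1631788
11 26598 28030 1603758
12 26141 28487 1575271
13 25676 28952 1546319
14 25204 29424 1516895
15 24725 29903 1486992
16 24237 30391 1456601
17 23742 30886 1425715
18 23239 31389 1394326
19 22727 31901 1362425
20 22207 32421 1330004
21 21679 32949 1297055
22 21141 33487 1263568
23 20596 34032 1229536
24 20041 34587 1194949
25 19477 35151 1159798
26 18904 35724 1124074
27 18322 36306 1087768
28 17730 36898 1050870
29 17129 37499 1013371
30 16517 38111 975260
31 15896 38732 936528
32 15265 39363 897165
33 14623 40005 857160
34 13971 40657 816503
35 13308 41320 775183
36 12635 41993 733190
37 11950 42678 690512
38 11255 43373 647139
39 10548 44080 603059
40 9829 44799 558260
41 9099 45529 512731
42 8357 46271 466460
43 7603 47025 419435
44 6836 47792 371643
45 6057 48571 323072
46 5266 49362 273710
47 4461 50167 223543
48 3643 50985 172558
49 2812 51816 120742
50 1968 52660 68082
51 1109 53519 14563
52 237 14563 0

1. interest=⌊1888517·163/10000⌋=30782; principal=54628-30782=23846; balance=1888517-23846=1864671
2. interest=⌊1864671·163/10000⌋=30394; principal=54628-30394=24234; balance=1864671-24234=1840437
3. interest=⌊1840437·163/10000⌋=29999; principal=54628-29999=24629; balance=1840437-24629=1815808
4. interest=⌊1815808·163/10000⌋=29597; principal=54628-29597=25031; balance=1815808-25031=1790777
5. interest=⌊1790777·163/10000⌋=29189; principal=54628-29189=25439; balance=1790777-25439=1765338
6. interest=⌊1765338·163/10000⌋=28775; principal=54628-28775=25853; balance=1765338-25853=1739485
7. interest=⌊1739485·163/10000⌋=28353; principal=54628-28353=26275; balance=1739485-26275=1713210
8. interest=⌊1713210·163/10000⌋=27925; principal=54628-27925=26703; balance=1713210-26703=1686507
9. interest=⌊1686507·163/10000⌋=27490; principal=54628-27490=27138; balance=1686507-27138=1659369
10. interest=⌊1659369·163/10000⌋=27047; principal=54628-27047=27581; balance=1659369-27581=1631788
11. interest=⌊1631788·163/10000⌋=26598; principal=54628-26598=28030; balance=1631788-28030=1603758
12. interest=⌊1603758·163/10000⌋=26141; principal=54628-26141=28487; balance=1603758-28487=1575271
13. interest=⌊1575271·163/10000⌋=25676; principal=54628-25676=28952; balance=1575271-28952=1546319
14. interest=⌊1546319·163/10000⌋=25204; principal=54628-25204=29424; balance=1546319-29424=1516895
15. interest=⌊1516895·163/10000⌋=24725; principal=54628-24725=29903; balance=1516895-29903=1486992
16. interest=⌊1486992·163/10000⌋=24237; principal=54628-24237=30391; balance=1486992-30391=1456601
17. interest=⌊1456601·163/10000⌋=23742; principal=54628-23742=30886; balance=1456601-30886=1425715
18. interest=⌊1425715·163/10000⌋=23239; principal=54628-23239=31389; balance=1425715-31389=1394326
19. interest=⌊1394326·163/10000⌋=22727; principal=54628-22727=31901; balance=1394326-31901=1362425
20. interest=⌊1362425·163/10000⌋=22207; principal=54628-22207=32421; balance=1362425-32421=1330004
21. interest=⌊1330004·163/10000⌋=21679; principal=54628-21679=32949; balance=1330004-32949=1297055
22. interest=⌊1297055·163/10000⌋=21141; principal=54628-21141=33487; balance=1297055-33487=1263568
23. interest=⌊1263568·163/10000⌋=20596; principal=54628-20596=34032; balance=1263568-34032=1229536
24. interest=⌊1229536·163/10000⌋=20041; principal=54628-20041=34587; balance=1229536-34587=1194949
25. interest=⌊1194949·163/10000⌋=19477; principal=54628-19477=35151; balance=1194949-35151=1159798
26. interest=⌊1159798·163/10000⌋=18904; principal=54628-18904=35724; balance=1159798-35724=1124074
27. interest=⌊1124074·163/10000⌋=18322; principal=54628-18322=36306; balance=1124074-36306=1087768
28. interest=⌊1087768·163/10000⌋=17730; principal=54628-17730=36898; balance=1087768-36898=1050870
29. interest=⌊1050870·163/10000⌋=17129; principal=54628-17129=37499; balance=1050870-37499=1013371
30. interest=⌊1013371·163/10000⌋=16517; principal=54628-16517=38111; balance=1013371-38111=975260
31. interest=⌊975260·163/10000⌋=15896; principal=54628-15896=38732; balance=975260-38732=936528
32. interest=⌊936528·163/10000⌋=15265; principal=54628-15265=39363; balance=936528-39363=897165
33. interest=⌊897165·163/10000⌋=14623; principal=54628-14623=40005; balance=897165-40005=857160
34. interest=⌊857160·163/10000⌋=13971; principal=54628-13971=40657; balance=857160-40657=816503
35. interest=⌊816503·163/10000⌋=13308; principal=54628-13308=41320; balance=816503-41320=775183
36. interest=⌊775183·163/10000⌋=12635; principal=54628-12635=41993; balance=775183-41993=733190
37. interest=⌊733190·163/10000⌋=11950; principal=54628-11950=42678; balance=733190-42678=690512
38. interest=⌊690512·163/10000⌋=11255; principal=54628-11255=43373; balance=690512-43373=647139
39. interest=⌊647139·163/10000⌋=10548; principal=54628-10548=44080; balance=647139-44080=603059
40. interest=⌊603059·163/10000⌋=9829; principal=54628-9829=44799; balance=603059-44799=558260
41. interest=⌊558260·163/10000⌋=9099; principal=54628-9099=45529; balance=558260-45529=512731
42. interest=⌊512731·163/10000⌋=8357; principal=54628-8357=46271; balance=512731-46271=466460
43. interest=⌊466460·163/10000⌋=7603; principal=54628-7603=47025; balance=466460-47025=419435
44. interest=⌊419435·163/10000⌋=6836; principal=54628-6836=47792; balance=419435-47792=371643
45. interest=⌊371643·163/10000⌋=6057; principal=54628-6057=48571; balance=371643-48571=323072
46. interest=⌊323072·163/10000⌋=5266; principal=54628-5266=49362; balance=323072-49362=273710
47. interest=⌊273710·163/10000⌋=4461; principal=54628-4461=50167; balance=273710-50167=223543
48. interest=⌊223543·163/10000⌋=3643; principal=54628-3643=50985; balance=223543-50985=172558
49. interest=⌊172558·163/10000⌋=2812; principal=54628-2812=51816; balance=172558-51816=120742
50. interest=⌊120742·163/10000⌋=1968; principal=54628-1968=52660; balance=120742-52660=68082
51. interest=⌊68082·163/10000⌋=1109; principal=54628-1109=53519; balance=68082-53519=14563
52. interest=⌊14563·163/10000⌋=237; principal=min(54628-237,14563)=14563; balance=14563-14563=0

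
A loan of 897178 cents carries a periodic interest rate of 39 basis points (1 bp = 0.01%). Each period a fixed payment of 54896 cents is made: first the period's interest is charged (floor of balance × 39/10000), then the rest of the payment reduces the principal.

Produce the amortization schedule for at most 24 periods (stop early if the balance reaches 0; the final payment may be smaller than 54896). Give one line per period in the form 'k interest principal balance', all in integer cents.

1 3498 51398 845780
2 3298 51598 794182
3 3097 51799 742383
4 2895 52001 690382
5 2692 52204 638178
6 2488 52408 585770
7 2284 52612 533158
8 2079 52817 480341
9 1873 53023 427318
10 1666 53230 374088
11 1458 53438 320650
12 1250 53646 267004
13 1041 53855 213149
14 831 54065 159084
15 620 54276 104808
16 408 54488 50320
17 196 50320 0

1. interest=⌊897178·39/10000⌋=3498; principal=54896-3498=51398; balance=897178-51398=845780
2. interest=⌊845780·39/10000⌋=3298; principal=54896-3298=51598; balance=845780-51598=794182
3. interest=⌊794182·39/10000⌋=3097; principal=54896-3097=51799; balance=794182-51799=742383
4. interest=⌊742383·39/10000⌋=2895; principal=54896-2895=52001; balance=742383-52001=690382
5. interest=⌊690382·39/10000⌋=2692; principal=54896-2692=52204; balance=690382-52204=638178
6. interest=⌊638178·39/10000⌋=2488; principal=54896-2488=52408; balance=638178-52408=585770
7. interest=⌊585770·39/10000⌋=2284; principal=54896-2284=52612; balance=585770-52612=533158
8. interest=⌊533158·39/10000⌋=2079; principal=54896-2079=52817; balance=533158-52817=480341
9. interest=⌊480341·39/10000⌋=1873; principal=54896-1873=53023; balance=480341-53023=427318
10. interest=⌊427318·39/10000⌋=1666; principal=54896-1666=53230; balance=427318-53230=374088
11. interest=⌊374088·39/10000⌋=1458; principal=54896-1458=53438; balance=374088-53438=320650
12. interest=⌊320650·39/10000⌋=1250; principal=54896-1250=53646; balance=320650-53646=267004
13. interest=⌊267004·39/10000⌋=1041; principal=54896-1041=53855; balance=267004-53855=213149
14. interest=⌊213149·39/10000⌋=831; principal=54896-831=54065; balance=213149-54065=159084
15. interest=⌊159084·39/10000⌋=620; principal=54896-620=54276; balance=159084-54276=104808
16. interest=⌊104808·39/10000⌋=408; principal=54896-408=54488; balance=104808-54488=50320
17. interest=⌊50320·39/10000⌋=196; principal=min(54896-196,50320)=50320; balance=50320-50320=0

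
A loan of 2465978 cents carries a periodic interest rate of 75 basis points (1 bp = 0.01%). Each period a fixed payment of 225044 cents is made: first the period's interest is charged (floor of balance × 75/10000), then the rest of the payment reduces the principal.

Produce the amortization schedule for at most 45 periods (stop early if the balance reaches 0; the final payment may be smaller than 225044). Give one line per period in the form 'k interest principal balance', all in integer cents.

1. interest=⌊2465978·75/10000⌋=18494; principal=225044-18494=206550; balance=2465978-206550=2259428
2. interest=⌊2259428·75/10000⌋=16945; principal=225044-16945=208099; balance=2259428-208099=2051329
3. interest=⌊2051329·75/10000⌋=15384; principal=225044-15384=209660; balance=2051329-209660=1841669
4. interest=⌊1841669·75/10000⌋=13812; principal=225044-13812=211232; balance=1841669-211232=1630437
5. interest=⌊1630437·75/10000⌋=12228; principal=225044-12228=212816; balance=1630437-212816=1417621
6. interest=⌊1417621·75/10000⌋=10632; principal=225044-10632=214412; balance=1417621-214412=1203209
7. interest=⌊1203209·75/10000⌋=9024; principal=225044-9024=216020; balance=1203209-216020=987189
8. interest=⌊987189·75/10000⌋=7403; principal=225044-7403=217641; balance=987189-217641=769548
9. interest=⌊769548·75/10000⌋=5771; principal=225044-5771=219273; balance=769548-219273=550275
10. interest=⌊550275·75/10000⌋=4127; principal=225044-4127=220917; balance=550275-220917=329358
11. interest=⌊329358·75/10000⌋=2470; principal=225044-2470=222574; balance=329358-222574=106784
12. interest=⌊106784·75/10000⌋=800; principal=min(225044-800,106784)=106784; balance=106784-106784=0

1 18494 206550 2259428
2 16945 208099 2051329
3 15384 209660 1841669
4 13812 211232 1630437
5 12228 212816 1417621
6 10632 214412 1203209
7 9024 216020 987189
8 7403 217641 769548
9 5771 219273 550275
10 4127 220917 329358
11 2470 222574 106784
12 800 106784 0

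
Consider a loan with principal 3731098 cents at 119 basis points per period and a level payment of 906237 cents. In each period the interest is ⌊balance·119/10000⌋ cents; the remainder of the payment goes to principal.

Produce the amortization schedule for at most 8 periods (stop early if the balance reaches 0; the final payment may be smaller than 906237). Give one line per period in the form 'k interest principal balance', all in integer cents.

1 44400 861837 2869261
2 34144 872093 1997168
3 23766 882471 1114697
4 13264 892973 221724
5 2638 221724 0

1. interest=⌊3731098·119/10000⌋=44400; principal=906237-44400=861837; balance=3731098-861837=2869261
2. interest=⌊2869261·119/10000⌋=34144; principal=906237-34144=872093; balance=2869261-872093=1997168
3. interest=⌊1997168·119/10000⌋=23766; principal=906237-23766=882471; balance=1997168-882471=1114697
4. interest=⌊1114697·119/10000⌋=13264; principal=906237-13264=892973; balance=1114697-892973=221724
5. interest=⌊221724·119/10000⌋=2638; principal=min(906237-2638,221724)=221724; balance=221724-221724=0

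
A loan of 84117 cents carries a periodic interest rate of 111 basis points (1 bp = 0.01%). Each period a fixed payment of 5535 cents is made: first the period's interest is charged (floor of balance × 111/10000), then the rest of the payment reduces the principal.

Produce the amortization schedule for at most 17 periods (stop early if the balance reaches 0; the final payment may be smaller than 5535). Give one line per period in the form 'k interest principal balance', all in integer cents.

1 933 4602 79515
2 882 4653 74862
3 830 4705 70157
4 778 4757 65400
5 725 4810 60590
6 672 4863 55727
7 618 4917 50810
8 563 4972 45838
9 508 5027 40811
10 453 5082 35729
11 396 5139 30590
12 339 5196 25394
13 281 5254 20140
14 223 5312 14828
15 164 5371 9457
16 104 5431 4026
17 44 4026 0

1. interest=⌊84117·111/10000⌋=933; principal=5535-933=4602; balance=84117-4602=79515
2. interest=⌊79515·111/10000⌋=882; principal=5535-882=4653; balance=79515-4653=74862
3. interest=⌊74862·111/10000⌋=830; principal=5535-830=4705; balance=74862-4705=70157
4. interest=⌊70157·111/10000⌋=778; principal=5535-778=4757; balance=70157-4757=65400
5. interest=⌊65400·111/10000⌋=725; principal=5535-725=4810; balance=65400-4810=60590
6. interest=⌊60590·111/10000⌋=672; principal=5535-672=4863; balance=60590-4863=55727
7. interest=⌊55727·111/10000⌋=618; principal=5535-618=4917; balance=55727-4917=50810
8. interest=⌊50810·111/10000⌋=563; principal=5535-563=4972; balance=50810-4972=45838
9. interest=⌊45838·111/10000⌋=508; principal=5535-508=5027; balance=45838-5027=40811
10. interest=⌊40811·111/10000⌋=453; principal=5535-453=5082; balance=40811-5082=35729
11. interest=⌊35729·111/10000⌋=396; principal=5535-396=5139; balance=35729-5139=30590
12. interest=⌊30590·111/10000⌋=339; principal=5535-339=5196; balance=30590-5196=25394
13. interest=⌊25394·111/10000⌋=281; principal=5535-281=5254; balance=25394-5254=20140
14. interest=⌊20140·111/10000⌋=223; principal=5535-223=5312; balance=20140-5312=14828
15. interest=⌊14828·111/10000⌋=164; principal=5535-164=5371; balance=14828-5371=9457
16. interest=⌊9457·111/10000⌋=104; principal=5535-104=5431; balance=9457-5431=4026
17. interest=⌊4026·111/10000⌋=44; principal=min(5535-44,4026)=4026; balance=4026-4026=0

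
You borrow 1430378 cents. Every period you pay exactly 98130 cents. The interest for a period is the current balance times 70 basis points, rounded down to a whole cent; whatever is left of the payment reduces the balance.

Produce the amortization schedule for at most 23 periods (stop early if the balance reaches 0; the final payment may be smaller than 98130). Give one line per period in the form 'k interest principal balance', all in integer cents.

1 10012 88118 1342260
2 9395 88735 1253525
3 8774 89356 1164169
4 8149 89981 1074188
5 7519 90611 983577
6 6885 91245 892332
7 6246 91884 800448
8 5603 92527 707921
9 4955 93175 614746
10 4303 93827 520919
11 3646 94484 426435
12 2985 95145 331290
13 2319 95811 235479
14 1648 96482 138997
15 972 97158 41839
16 292 41839 0

1. interest=⌊1430378·70/10000⌋=10012; principal=98130-10012=88118; balance=1430378-88118=1342260
2. interest=⌊1342260·70/10000⌋=9395; principal=98130-9395=88735; balance=1342260-88735=1253525
3. interest=⌊1253525·70/10000⌋=8774; principal=98130-8774=89356; balance=1253525-89356=1164169
4. interest=⌊1164169·70/10000⌋=8149; principal=98130-8149=89981; balance=1164169-89981=1074188
5. interest=⌊1074188·70/10000⌋=7519; principal=98130-7519=90611; balance=1074188-90611=983577
6. interest=⌊983577·70/10000⌋=6885; principal=98130-6885=91245; balance=983577-91245=892332
7. interest=⌊892332·70/10000⌋=6246; principal=98130-6246=91884; balance=892332-91884=800448
8. interest=⌊800448·70/10000⌋=5603; principal=98130-5603=92527; balance=800448-92527=707921
9. interest=⌊707921·70/10000⌋=4955; principal=98130-4955=93175; balance=707921-93175=614746
10. interest=⌊614746·70/10000⌋=4303; principal=98130-4303=93827; balance=614746-93827=520919
11. interest=⌊520919·70/10000⌋=3646; principal=98130-3646=94484; balance=520919-94484=426435
12. interest=⌊426435·70/10000⌋=2985; principal=98130-2985=95145; balance=426435-95145=331290
13. interest=⌊331290·70/10000⌋=2319; principal=98130-2319=95811; balance=331290-95811=235479
14. interest=⌊235479·70/10000⌋=1648; principal=98130-1648=96482; balance=235479-96482=138997
15. interest=⌊138997·70/10000⌋=972; principal=98130-972=97158; balance=138997-97158=41839
16. interest=⌊41839·70/10000⌋=292; principal=min(98130-292,41839)=41839; balance=41839-41839=0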